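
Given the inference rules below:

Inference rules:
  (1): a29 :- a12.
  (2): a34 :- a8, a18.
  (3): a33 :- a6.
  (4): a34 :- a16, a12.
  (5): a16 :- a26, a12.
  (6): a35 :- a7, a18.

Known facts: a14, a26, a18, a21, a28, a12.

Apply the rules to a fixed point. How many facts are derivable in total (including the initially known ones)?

9

Round 1: (1) [a29 :- a12.]; (5) [a16 :- a26, a12.]. New: a29, a16.
Round 2: (4) [a34 :- a16, a12.]. New: a34.
Closure: {a12, a14, a16, a18, a21, a26, a28, a29, a34} — 9 facts.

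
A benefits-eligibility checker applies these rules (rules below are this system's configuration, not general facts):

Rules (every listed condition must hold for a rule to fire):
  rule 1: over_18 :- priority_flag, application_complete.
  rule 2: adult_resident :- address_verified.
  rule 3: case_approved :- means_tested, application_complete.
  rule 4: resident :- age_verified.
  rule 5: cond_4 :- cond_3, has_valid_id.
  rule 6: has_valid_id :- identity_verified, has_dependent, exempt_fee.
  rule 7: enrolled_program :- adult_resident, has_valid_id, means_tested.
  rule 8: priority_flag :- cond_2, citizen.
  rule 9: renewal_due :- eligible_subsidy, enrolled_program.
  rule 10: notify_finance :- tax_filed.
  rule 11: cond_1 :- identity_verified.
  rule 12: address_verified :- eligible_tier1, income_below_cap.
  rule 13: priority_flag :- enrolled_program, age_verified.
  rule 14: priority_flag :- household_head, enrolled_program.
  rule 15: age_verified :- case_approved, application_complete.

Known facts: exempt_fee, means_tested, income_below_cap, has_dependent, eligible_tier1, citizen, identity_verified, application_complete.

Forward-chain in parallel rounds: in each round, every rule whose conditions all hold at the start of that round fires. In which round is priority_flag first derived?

4

[1] rule 3 [case_approved :- means_tested, application_complete.]; rule 6 [has_valid_id :- identity_verified, has_dependent, exempt_fee.]; rule 11 [cond_1 :- identity_verified.]; rule 12 [address_verified :- eligible_tier1, income_below_cap.]. ⇒ new: case_approved, has_valid_id, cond_1, address_verified.
[2] rule 2 [adult_resident :- address_verified.]; rule 15 [age_verified :- case_approved, application_complete.]. ⇒ new: adult_resident, age_verified.
[3] rule 4 [resident :- age_verified.]; rule 7 [enrolled_program :- adult_resident, has_valid_id, means_tested.]. ⇒ new: resident, enrolled_program.
[4] rule 13 [priority_flag :- enrolled_program, age_verified.]. ⇒ new: priority_flag.
priority_flag first appears in round 4.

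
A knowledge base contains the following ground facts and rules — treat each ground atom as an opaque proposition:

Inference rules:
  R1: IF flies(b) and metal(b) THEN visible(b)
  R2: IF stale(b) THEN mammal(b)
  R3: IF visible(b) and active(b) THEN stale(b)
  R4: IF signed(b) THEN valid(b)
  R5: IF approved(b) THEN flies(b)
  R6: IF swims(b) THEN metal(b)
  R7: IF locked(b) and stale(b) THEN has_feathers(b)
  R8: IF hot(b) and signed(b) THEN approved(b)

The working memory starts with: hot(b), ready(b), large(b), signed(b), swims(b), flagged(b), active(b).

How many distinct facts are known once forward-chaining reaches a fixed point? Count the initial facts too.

14

Round 1 fires R4, R6, R8, giving valid(b), metal(b), approved(b).
Round 2 fires R5, giving flies(b).
Round 3 fires R1, giving visible(b).
Round 4 fires R3, giving stale(b).
Round 5 fires R2, giving mammal(b).
Closure: {active(b), approved(b), flagged(b), flies(b), hot(b), large(b), mammal(b), metal(b), ready(b), signed(b), stale(b), swims(b), valid(b), visible(b)} — 14 facts.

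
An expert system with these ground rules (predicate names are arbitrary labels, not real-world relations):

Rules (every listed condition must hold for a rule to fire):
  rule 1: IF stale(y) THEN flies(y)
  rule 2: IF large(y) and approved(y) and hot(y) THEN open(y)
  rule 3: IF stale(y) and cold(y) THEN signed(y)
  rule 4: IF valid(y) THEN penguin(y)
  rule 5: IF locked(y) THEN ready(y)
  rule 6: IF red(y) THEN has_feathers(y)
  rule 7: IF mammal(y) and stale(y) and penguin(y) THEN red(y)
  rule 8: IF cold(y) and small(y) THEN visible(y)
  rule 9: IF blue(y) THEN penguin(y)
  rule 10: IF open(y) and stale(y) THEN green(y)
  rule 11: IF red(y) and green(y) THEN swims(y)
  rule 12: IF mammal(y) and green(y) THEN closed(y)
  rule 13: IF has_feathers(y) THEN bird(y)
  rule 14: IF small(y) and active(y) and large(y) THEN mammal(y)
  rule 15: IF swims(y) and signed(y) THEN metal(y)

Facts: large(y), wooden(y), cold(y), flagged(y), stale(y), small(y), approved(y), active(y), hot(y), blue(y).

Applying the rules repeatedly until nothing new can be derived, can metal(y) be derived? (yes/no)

yes

Round 1: rule 1 [IF stale(y) THEN flies(y)]; rule 2 [IF large(y) and approved(y) and hot(y) THEN open(y)]; rule 3 [IF stale(y) and cold(y) THEN signed(y)]; rule 8 [IF cold(y) and small(y) THEN visible(y)]; rule 9 [IF blue(y) THEN penguin(y)]; rule 14 [IF small(y) and active(y) and large(y) THEN mammal(y)]. Adds flies(y), open(y), signed(y), visible(y), penguin(y), mammal(y).
Round 2: rule 7 [IF mammal(y) and stale(y) and penguin(y) THEN red(y)]; rule 10 [IF open(y) and stale(y) THEN green(y)]. Adds red(y), green(y).
Round 3: rule 6 [IF red(y) THEN has_feathers(y)]; rule 11 [IF red(y) and green(y) THEN swims(y)]; rule 12 [IF mammal(y) and green(y) THEN closed(y)]. Adds has_feathers(y), swims(y), closed(y).
Round 4: rule 13 [IF has_feathers(y) THEN bird(y)]; rule 15 [IF swims(y) and signed(y) THEN metal(y)]. Adds bird(y), metal(y).
metal(y) appears in round 4, so it is derivable.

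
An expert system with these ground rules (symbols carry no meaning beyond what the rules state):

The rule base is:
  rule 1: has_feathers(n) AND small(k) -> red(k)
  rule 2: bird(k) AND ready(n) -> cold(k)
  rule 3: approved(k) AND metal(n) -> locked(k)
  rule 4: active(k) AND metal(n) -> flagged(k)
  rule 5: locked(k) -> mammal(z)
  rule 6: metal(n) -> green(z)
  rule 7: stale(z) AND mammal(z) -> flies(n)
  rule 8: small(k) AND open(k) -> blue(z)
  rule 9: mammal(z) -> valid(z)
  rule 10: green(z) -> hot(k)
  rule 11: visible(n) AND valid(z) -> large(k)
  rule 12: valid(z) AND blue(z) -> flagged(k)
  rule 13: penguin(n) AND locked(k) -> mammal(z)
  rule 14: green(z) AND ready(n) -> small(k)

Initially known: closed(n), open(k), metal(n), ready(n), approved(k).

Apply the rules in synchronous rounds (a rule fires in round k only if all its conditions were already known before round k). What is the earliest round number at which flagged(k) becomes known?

4

Round 1: rule 3 [approved(k) AND metal(n) -> locked(k)]; rule 6 [metal(n) -> green(z)]. Adds locked(k), green(z).
Round 2: rule 5 [locked(k) -> mammal(z)]; rule 10 [green(z) -> hot(k)]; rule 14 [green(z) AND ready(n) -> small(k)]. Adds mammal(z), hot(k), small(k).
Round 3: rule 8 [small(k) AND open(k) -> blue(z)]; rule 9 [mammal(z) -> valid(z)]. Adds blue(z), valid(z).
Round 4: rule 12 [valid(z) AND blue(z) -> flagged(k)]. Adds flagged(k).
flagged(k) first appears in round 4.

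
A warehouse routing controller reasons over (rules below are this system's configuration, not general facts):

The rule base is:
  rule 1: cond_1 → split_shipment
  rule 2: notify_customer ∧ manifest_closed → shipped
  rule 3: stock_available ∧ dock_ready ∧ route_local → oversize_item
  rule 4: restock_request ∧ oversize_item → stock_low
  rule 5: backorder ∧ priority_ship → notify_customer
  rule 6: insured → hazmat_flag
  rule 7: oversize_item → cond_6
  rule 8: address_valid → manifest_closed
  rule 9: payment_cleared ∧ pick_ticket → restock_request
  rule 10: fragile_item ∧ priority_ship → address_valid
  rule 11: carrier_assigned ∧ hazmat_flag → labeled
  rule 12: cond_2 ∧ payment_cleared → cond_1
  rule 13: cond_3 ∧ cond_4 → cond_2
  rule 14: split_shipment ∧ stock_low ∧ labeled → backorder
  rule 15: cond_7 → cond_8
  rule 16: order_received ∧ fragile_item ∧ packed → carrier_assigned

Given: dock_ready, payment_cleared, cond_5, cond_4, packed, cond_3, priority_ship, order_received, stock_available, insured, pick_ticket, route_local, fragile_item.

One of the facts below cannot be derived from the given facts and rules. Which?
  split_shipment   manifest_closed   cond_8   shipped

Round 1 — rule 3, rule 6, rule 9, rule 10, rule 13, rule 16, derive oversize_item, hazmat_flag, restock_request, address_valid, cond_2, carrier_assigned.
Round 2 — rule 4, rule 7, rule 8, rule 11, rule 12, derive stock_low, cond_6, manifest_closed, labeled, cond_1.
Round 3 — rule 1, derive split_shipment.
Round 4 — rule 14, derive backorder.
Round 5 — rule 5, derive notify_customer.
Round 6 — rule 2, derive shipped.
Derived: shipped (round 6), split_shipment (round 3), manifest_closed (round 2). cond_8 never appears in any round.

cond_8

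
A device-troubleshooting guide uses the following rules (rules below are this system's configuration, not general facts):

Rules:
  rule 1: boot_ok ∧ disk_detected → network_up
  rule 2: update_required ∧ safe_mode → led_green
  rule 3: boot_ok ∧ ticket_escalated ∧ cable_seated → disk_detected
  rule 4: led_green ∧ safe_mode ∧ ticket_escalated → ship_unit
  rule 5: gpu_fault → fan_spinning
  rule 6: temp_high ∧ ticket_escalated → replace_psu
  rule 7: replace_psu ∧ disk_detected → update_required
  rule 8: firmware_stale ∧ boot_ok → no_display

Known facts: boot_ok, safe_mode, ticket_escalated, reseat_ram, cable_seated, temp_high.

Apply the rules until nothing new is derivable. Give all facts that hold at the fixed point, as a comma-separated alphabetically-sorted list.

Round 1: rule 3 [boot_ok ∧ ticket_escalated ∧ cable_seated → disk_detected]; rule 6 [temp_high ∧ ticket_escalated → replace_psu]. Adds disk_detected, replace_psu.
Round 2: rule 1 [boot_ok ∧ disk_detected → network_up]; rule 7 [replace_psu ∧ disk_detected → update_required]. Adds network_up, update_required.
Round 3: rule 2 [update_required ∧ safe_mode → led_green]. Adds led_green.
Round 4: rule 4 [led_green ∧ safe_mode ∧ ticket_escalated → ship_unit]. Adds ship_unit.

boot_ok, cable_seated, disk_detected, led_green, network_up, replace_psu, reseat_ram, safe_mode, ship_unit, temp_high, ticket_escalated, update_required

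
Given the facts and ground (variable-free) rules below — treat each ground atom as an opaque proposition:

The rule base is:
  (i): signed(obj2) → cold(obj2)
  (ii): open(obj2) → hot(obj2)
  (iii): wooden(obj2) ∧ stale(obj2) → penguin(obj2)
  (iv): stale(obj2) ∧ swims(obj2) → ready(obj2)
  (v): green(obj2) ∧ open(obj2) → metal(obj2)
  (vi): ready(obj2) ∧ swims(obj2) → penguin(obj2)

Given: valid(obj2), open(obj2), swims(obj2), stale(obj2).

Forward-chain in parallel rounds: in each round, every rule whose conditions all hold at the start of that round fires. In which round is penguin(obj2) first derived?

Round 1 fires (ii), (iv), giving hot(obj2), ready(obj2).
Round 2 fires (vi), giving penguin(obj2).
penguin(obj2) first appears in round 2.

2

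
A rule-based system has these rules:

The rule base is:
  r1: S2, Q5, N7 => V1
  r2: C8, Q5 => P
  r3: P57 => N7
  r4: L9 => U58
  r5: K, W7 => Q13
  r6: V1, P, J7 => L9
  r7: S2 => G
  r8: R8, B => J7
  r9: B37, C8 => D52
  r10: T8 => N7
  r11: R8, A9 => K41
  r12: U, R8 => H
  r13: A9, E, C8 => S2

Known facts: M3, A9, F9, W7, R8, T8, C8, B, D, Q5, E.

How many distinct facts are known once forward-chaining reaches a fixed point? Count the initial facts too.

Round 1: r2 [C8, Q5 => P]; r8 [R8, B => J7]; r10 [T8 => N7]; r11 [R8, A9 => K41]; r13 [A9, E, C8 => S2]. Adds P, J7, N7, K41, S2.
Round 2: r1 [S2, Q5, N7 => V1]; r7 [S2 => G]. Adds V1, G.
Round 3: r6 [V1, P, J7 => L9]. Adds L9.
Round 4: r4 [L9 => U58]. Adds U58.
Closure: {A9, B, C8, D, E, F9, G, J7, K41, L9, M3, N7, P, Q5, R8, S2, T8, U58, V1, W7} — 20 facts.

20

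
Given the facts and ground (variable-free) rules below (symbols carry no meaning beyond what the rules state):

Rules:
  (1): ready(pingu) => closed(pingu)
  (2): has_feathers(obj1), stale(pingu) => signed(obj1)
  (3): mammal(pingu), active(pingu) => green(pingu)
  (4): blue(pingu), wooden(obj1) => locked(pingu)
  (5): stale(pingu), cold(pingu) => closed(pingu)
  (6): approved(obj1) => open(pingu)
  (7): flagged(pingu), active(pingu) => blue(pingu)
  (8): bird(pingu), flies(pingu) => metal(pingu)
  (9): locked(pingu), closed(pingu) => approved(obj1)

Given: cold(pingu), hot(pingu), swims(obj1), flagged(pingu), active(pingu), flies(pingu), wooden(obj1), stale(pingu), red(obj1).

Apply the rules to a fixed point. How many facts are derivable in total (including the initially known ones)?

14

Round 1: (5) [stale(pingu), cold(pingu) => closed(pingu)]; (7) [flagged(pingu), active(pingu) => blue(pingu)]. Adds closed(pingu), blue(pingu).
Round 2: (4) [blue(pingu), wooden(obj1) => locked(pingu)]. Adds locked(pingu).
Round 3: (9) [locked(pingu), closed(pingu) => approved(obj1)]. Adds approved(obj1).
Round 4: (6) [approved(obj1) => open(pingu)]. Adds open(pingu).
Closure: {active(pingu), approved(obj1), blue(pingu), closed(pingu), cold(pingu), flagged(pingu), flies(pingu), hot(pingu), locked(pingu), open(pingu), red(obj1), stale(pingu), swims(obj1), wooden(obj1)} — 14 facts.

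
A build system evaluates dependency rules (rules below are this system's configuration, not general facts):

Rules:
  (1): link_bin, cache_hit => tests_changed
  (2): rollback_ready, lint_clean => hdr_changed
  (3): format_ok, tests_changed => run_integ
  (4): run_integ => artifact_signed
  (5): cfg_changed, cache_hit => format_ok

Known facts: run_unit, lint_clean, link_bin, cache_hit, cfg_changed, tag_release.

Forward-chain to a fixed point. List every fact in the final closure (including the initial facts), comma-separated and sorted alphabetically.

artifact_signed, cache_hit, cfg_changed, format_ok, link_bin, lint_clean, run_integ, run_unit, tag_release, tests_changed

[1] (1) [link_bin, cache_hit => tests_changed]; (5) [cfg_changed, cache_hit => format_ok]. ⇒ new: tests_changed, format_ok.
[2] (3) [format_ok, tests_changed => run_integ]. ⇒ new: run_integ.
[3] (4) [run_integ => artifact_signed]. ⇒ new: artifact_signed.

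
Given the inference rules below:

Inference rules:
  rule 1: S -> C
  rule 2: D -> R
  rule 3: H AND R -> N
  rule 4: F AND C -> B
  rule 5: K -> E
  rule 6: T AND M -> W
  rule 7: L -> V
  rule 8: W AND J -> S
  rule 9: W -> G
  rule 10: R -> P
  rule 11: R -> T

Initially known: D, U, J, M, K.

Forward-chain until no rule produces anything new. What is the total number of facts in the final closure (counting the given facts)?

Round 1 fires rule 2, rule 5, giving R, E.
Round 2 fires rule 10, rule 11, giving P, T.
Round 3 fires rule 6, giving W.
Round 4 fires rule 8, rule 9, giving S, G.
Round 5 fires rule 1, giving C.
Closure: {C, D, E, G, J, K, M, P, R, S, T, U, W} — 13 facts.

13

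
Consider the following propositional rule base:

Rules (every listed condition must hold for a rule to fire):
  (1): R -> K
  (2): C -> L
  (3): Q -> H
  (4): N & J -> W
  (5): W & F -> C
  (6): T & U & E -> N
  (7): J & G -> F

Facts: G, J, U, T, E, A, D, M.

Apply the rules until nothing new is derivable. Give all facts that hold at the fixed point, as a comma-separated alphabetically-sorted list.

A, C, D, E, F, G, J, L, M, N, T, U, W

Round 1: (6) [T & U & E -> N]; (7) [J & G -> F]. Adds N, F.
Round 2: (4) [N & J -> W]. Adds W.
Round 3: (5) [W & F -> C]. Adds C.
Round 4: (2) [C -> L]. Adds L.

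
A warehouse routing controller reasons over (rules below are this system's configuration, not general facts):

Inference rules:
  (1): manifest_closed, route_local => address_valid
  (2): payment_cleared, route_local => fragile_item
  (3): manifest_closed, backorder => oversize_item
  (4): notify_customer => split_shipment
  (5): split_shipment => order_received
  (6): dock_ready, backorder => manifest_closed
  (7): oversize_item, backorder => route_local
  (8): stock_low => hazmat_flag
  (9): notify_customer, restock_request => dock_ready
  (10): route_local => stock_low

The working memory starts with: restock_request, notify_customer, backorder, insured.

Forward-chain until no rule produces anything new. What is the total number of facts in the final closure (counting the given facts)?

Round 1 — (4), (9), derive split_shipment, dock_ready.
Round 2 — (5), (6), derive order_received, manifest_closed.
Round 3 — (3), derive oversize_item.
Round 4 — (7), derive route_local.
Round 5 — (1), (10), derive address_valid, stock_low.
Round 6 — (8), derive hazmat_flag.
Closure: {address_valid, backorder, dock_ready, hazmat_flag, insured, manifest_closed, notify_customer, order_received, oversize_item, restock_request, route_local, split_shipment, stock_low} — 13 facts.

13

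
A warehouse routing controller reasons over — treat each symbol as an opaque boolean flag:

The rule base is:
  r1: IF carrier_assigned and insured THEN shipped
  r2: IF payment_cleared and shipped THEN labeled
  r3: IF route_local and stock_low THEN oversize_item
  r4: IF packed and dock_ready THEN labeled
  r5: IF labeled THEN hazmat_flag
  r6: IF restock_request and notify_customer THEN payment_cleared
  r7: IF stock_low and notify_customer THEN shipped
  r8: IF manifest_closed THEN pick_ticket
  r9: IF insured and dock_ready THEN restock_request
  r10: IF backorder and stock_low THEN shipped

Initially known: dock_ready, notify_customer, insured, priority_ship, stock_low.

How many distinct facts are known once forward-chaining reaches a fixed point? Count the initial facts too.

Round 1: r7 [IF stock_low and notify_customer THEN shipped]; r9 [IF insured and dock_ready THEN restock_request]. Adds shipped, restock_request.
Round 2: r6 [IF restock_request and notify_customer THEN payment_cleared]. Adds payment_cleared.
Round 3: r2 [IF payment_cleared and shipped THEN labeled]. Adds labeled.
Round 4: r5 [IF labeled THEN hazmat_flag]. Adds hazmat_flag.
Closure: {dock_ready, hazmat_flag, insured, labeled, notify_customer, payment_cleared, priority_ship, restock_request, shipped, stock_low} — 10 facts.

10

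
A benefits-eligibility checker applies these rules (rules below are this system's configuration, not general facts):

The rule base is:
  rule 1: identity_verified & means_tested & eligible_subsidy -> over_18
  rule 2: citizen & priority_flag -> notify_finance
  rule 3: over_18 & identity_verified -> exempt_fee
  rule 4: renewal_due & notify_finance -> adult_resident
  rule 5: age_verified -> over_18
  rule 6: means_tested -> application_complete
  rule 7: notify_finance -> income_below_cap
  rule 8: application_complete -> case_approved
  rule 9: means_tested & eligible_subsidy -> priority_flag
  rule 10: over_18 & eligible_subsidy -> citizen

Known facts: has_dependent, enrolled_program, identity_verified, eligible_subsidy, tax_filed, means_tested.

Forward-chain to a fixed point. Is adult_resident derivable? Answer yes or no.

no

Round 1 fires rule 1, rule 6, rule 9, giving over_18, application_complete, priority_flag.
Round 2 fires rule 3, rule 8, rule 10, giving exempt_fee, case_approved, citizen.
Round 3 fires rule 2, giving notify_finance.
Round 4 fires rule 7, giving income_below_cap.
Fixed point reached. adult_resident is concluded only by rule 4; rule 4 needs renewal_due (never derived).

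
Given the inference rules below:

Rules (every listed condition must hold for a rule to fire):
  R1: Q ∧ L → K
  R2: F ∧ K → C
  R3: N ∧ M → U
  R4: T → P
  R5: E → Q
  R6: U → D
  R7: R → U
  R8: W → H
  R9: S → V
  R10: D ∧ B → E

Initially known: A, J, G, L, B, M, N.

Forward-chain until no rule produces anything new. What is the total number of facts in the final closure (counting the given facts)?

12

Round 1: R3 [N ∧ M → U]. New: U.
Round 2: R6 [U → D]. New: D.
Round 3: R10 [D ∧ B → E]. New: E.
Round 4: R5 [E → Q]. New: Q.
Round 5: R1 [Q ∧ L → K]. New: K.
Closure: {A, B, D, E, G, J, K, L, M, N, Q, U} — 12 facts.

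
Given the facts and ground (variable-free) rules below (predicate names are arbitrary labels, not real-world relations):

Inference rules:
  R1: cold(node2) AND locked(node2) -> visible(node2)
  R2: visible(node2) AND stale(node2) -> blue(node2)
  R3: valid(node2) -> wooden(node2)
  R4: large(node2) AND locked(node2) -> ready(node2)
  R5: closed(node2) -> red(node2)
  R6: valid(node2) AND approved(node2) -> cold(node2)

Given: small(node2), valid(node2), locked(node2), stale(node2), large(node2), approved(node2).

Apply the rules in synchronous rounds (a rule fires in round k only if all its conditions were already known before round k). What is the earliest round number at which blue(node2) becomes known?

3

Round 1: R3 [valid(node2) -> wooden(node2)]; R4 [large(node2) AND locked(node2) -> ready(node2)]; R6 [valid(node2) AND approved(node2) -> cold(node2)]. Adds wooden(node2), ready(node2), cold(node2).
Round 2: R1 [cold(node2) AND locked(node2) -> visible(node2)]. Adds visible(node2).
Round 3: R2 [visible(node2) AND stale(node2) -> blue(node2)]. Adds blue(node2).
blue(node2) first appears in round 3.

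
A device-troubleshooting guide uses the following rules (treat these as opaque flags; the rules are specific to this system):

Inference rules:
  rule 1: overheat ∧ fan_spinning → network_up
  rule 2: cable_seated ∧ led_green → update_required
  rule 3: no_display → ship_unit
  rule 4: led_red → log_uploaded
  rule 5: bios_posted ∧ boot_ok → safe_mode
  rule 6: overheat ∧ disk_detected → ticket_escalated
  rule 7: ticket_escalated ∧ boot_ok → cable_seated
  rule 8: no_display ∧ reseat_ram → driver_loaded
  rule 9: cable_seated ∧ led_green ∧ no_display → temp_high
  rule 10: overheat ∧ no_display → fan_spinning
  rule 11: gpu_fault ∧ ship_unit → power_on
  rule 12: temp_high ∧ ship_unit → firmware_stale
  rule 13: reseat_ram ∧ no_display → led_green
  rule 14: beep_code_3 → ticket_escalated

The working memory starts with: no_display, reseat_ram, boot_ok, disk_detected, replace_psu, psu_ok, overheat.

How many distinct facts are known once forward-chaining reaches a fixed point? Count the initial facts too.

Round 1 — rule 3, rule 6, rule 8, rule 10, rule 13, derive ship_unit, ticket_escalated, driver_loaded, fan_spinning, led_green.
Round 2 — rule 1, rule 7, derive network_up, cable_seated.
Round 3 — rule 2, rule 9, derive update_required, temp_high.
Round 4 — rule 12, derive firmware_stale.
Closure: {boot_ok, cable_seated, disk_detected, driver_loaded, fan_spinning, firmware_stale, led_green, network_up, no_display, overheat, psu_ok, replace_psu, reseat_ram, ship_unit, temp_high, ticket_escalated, update_required} — 17 facts.

17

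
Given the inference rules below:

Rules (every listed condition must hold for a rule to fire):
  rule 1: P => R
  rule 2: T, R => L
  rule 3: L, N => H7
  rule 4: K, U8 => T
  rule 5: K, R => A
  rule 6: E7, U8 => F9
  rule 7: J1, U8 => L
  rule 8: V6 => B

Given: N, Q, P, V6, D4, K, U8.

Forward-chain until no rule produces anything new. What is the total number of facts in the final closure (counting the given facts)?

Round 1: rule 1 [P => R]; rule 4 [K, U8 => T]; rule 8 [V6 => B]. New: R, T, B.
Round 2: rule 2 [T, R => L]; rule 5 [K, R => A]. New: L, A.
Round 3: rule 3 [L, N => H7]. New: H7.
Closure: {A, B, D4, H7, K, L, N, P, Q, R, T, U8, V6} — 13 facts.

13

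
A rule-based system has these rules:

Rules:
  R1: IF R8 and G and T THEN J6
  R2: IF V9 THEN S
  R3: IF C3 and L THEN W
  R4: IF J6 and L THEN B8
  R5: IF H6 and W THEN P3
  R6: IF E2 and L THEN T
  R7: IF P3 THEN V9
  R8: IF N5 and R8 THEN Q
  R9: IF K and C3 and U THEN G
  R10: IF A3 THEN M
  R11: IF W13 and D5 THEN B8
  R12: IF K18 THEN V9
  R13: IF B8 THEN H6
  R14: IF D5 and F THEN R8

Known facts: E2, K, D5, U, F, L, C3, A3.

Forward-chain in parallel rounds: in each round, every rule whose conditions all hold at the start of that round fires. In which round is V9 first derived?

6

Round 1 — R3, R6, R9, R10, R14, derive W, T, G, M, R8.
Round 2 — R1, derive J6.
Round 3 — R4, derive B8.
Round 4 — R13, derive H6.
Round 5 — R5, derive P3.
Round 6 — R7, derive V9.
V9 first appears in round 6.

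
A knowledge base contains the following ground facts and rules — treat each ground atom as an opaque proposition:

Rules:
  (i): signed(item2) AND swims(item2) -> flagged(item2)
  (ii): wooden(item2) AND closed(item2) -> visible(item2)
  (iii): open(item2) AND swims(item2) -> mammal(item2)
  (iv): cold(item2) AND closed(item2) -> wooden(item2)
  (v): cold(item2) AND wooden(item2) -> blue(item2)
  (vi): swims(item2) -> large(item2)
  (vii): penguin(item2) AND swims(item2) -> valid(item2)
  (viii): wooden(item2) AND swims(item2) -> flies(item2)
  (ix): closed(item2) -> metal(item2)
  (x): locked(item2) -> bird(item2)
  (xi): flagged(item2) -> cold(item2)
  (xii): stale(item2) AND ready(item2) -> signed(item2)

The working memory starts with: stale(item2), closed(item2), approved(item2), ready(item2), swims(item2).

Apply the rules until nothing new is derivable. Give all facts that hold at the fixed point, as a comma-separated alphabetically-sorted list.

Round 1: (vi) [swims(item2) -> large(item2)]; (ix) [closed(item2) -> metal(item2)]; (xii) [stale(item2) AND ready(item2) -> signed(item2)]. New: large(item2), metal(item2), signed(item2).
Round 2: (i) [signed(item2) AND swims(item2) -> flagged(item2)]. New: flagged(item2).
Round 3: (xi) [flagged(item2) -> cold(item2)]. New: cold(item2).
Round 4: (iv) [cold(item2) AND closed(item2) -> wooden(item2)]. New: wooden(item2).
Round 5: (ii) [wooden(item2) AND closed(item2) -> visible(item2)]; (v) [cold(item2) AND wooden(item2) -> blue(item2)]; (viii) [wooden(item2) AND swims(item2) -> flies(item2)]. New: visible(item2), blue(item2), flies(item2).

approved(item2), blue(item2), closed(item2), cold(item2), flagged(item2), flies(item2), large(item2), metal(item2), ready(item2), signed(item2), stale(item2), swims(item2), visible(item2), wooden(item2)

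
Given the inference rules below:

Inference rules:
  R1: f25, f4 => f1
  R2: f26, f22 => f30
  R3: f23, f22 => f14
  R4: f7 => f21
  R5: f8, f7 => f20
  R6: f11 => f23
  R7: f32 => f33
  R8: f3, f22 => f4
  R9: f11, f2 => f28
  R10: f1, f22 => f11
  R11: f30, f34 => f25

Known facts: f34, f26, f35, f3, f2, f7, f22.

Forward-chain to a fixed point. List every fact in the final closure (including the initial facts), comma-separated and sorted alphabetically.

Round 1 fires R2, R4, R8, giving f30, f21, f4.
Round 2 fires R11, giving f25.
Round 3 fires R1, giving f1.
Round 4 fires R10, giving f11.
Round 5 fires R6, R9, giving f23, f28.
Round 6 fires R3, giving f14.

f1, f11, f14, f2, f21, f22, f23, f25, f26, f28, f3, f30, f34, f35, f4, f7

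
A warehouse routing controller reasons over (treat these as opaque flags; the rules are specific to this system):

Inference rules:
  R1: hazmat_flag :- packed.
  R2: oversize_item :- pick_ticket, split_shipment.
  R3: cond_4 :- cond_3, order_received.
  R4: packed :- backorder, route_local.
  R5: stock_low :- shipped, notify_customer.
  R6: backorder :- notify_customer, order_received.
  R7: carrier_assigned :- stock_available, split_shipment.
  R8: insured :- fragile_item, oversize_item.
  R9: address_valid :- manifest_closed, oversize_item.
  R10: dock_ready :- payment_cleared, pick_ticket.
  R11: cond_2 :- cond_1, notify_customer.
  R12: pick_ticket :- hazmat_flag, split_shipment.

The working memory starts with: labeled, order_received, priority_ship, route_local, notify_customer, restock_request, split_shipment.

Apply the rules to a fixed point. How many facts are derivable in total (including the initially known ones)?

12

Round 1: R6 [backorder :- notify_customer, order_received.]. Adds backorder.
Round 2: R4 [packed :- backorder, route_local.]. Adds packed.
Round 3: R1 [hazmat_flag :- packed.]. Adds hazmat_flag.
Round 4: R12 [pick_ticket :- hazmat_flag, split_shipment.]. Adds pick_ticket.
Round 5: R2 [oversize_item :- pick_ticket, split_shipment.]. Adds oversize_item.
Closure: {backorder, hazmat_flag, labeled, notify_customer, order_received, oversize_item, packed, pick_ticket, priority_ship, restock_request, route_local, split_shipment} — 12 facts.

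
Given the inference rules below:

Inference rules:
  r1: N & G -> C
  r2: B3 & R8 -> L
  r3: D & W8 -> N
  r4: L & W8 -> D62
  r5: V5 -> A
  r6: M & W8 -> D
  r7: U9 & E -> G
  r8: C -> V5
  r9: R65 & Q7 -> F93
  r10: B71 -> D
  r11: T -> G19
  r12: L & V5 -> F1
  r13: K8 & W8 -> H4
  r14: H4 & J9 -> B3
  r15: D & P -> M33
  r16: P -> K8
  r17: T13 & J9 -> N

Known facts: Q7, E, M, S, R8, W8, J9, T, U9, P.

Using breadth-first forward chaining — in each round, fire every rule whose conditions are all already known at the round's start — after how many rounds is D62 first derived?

5

Round 1: r6 [M & W8 -> D]; r7 [U9 & E -> G]; r11 [T -> G19]; r16 [P -> K8]. New: D, G, G19, K8.
Round 2: r3 [D & W8 -> N]; r13 [K8 & W8 -> H4]; r15 [D & P -> M33]. New: N, H4, M33.
Round 3: r1 [N & G -> C]; r14 [H4 & J9 -> B3]. New: C, B3.
Round 4: r2 [B3 & R8 -> L]; r8 [C -> V5]. New: L, V5.
Round 5: r4 [L & W8 -> D62]; r5 [V5 -> A]; r12 [L & V5 -> F1]. New: D62, A, F1.
D62 first appears in round 5.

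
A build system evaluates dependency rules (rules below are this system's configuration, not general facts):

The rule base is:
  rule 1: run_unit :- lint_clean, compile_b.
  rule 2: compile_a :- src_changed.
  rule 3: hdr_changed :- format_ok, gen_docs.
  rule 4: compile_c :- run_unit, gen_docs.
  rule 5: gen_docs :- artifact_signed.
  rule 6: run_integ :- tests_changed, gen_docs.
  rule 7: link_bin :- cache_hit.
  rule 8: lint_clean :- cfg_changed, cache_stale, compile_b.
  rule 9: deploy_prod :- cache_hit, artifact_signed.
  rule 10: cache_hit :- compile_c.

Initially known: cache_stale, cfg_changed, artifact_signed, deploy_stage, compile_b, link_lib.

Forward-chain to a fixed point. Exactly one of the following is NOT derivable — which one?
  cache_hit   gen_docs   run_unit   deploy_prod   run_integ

run_integ

Round 1 — rule 5, rule 8, derive gen_docs, lint_clean.
Round 2 — rule 1, derive run_unit.
Round 3 — rule 4, derive compile_c.
Round 4 — rule 10, derive cache_hit.
Round 5 — rule 7, rule 9, derive link_bin, deploy_prod.
Derived: cache_hit (round 4), gen_docs (round 1), deploy_prod (round 5), run_unit (round 2). run_integ never appears in any round.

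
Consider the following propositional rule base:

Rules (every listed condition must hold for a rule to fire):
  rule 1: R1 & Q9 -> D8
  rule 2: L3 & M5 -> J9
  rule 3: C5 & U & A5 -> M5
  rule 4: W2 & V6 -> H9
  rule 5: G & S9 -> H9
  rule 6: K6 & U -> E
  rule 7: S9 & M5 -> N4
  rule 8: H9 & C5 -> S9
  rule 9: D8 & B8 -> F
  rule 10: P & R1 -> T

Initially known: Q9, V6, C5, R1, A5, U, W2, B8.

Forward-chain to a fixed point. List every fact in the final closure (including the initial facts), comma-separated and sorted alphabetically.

A5, B8, C5, D8, F, H9, M5, N4, Q9, R1, S9, U, V6, W2

Round 1 — rule 1, rule 3, rule 4, derive D8, M5, H9.
Round 2 — rule 8, rule 9, derive S9, F.
Round 3 — rule 7, derive N4.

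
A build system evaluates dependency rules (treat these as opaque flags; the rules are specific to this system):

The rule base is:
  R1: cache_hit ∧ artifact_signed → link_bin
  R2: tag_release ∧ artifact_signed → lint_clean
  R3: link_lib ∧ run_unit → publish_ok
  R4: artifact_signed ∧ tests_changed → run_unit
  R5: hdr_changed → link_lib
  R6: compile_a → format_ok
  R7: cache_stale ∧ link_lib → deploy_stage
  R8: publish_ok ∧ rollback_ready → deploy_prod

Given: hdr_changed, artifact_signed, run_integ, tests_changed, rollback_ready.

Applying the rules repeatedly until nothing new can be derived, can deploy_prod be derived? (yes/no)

Round 1 — R4, R5, derive run_unit, link_lib.
Round 2 — R3, derive publish_ok.
Round 3 — R8, derive deploy_prod.
deploy_prod appears in round 3, so it is derivable.

yes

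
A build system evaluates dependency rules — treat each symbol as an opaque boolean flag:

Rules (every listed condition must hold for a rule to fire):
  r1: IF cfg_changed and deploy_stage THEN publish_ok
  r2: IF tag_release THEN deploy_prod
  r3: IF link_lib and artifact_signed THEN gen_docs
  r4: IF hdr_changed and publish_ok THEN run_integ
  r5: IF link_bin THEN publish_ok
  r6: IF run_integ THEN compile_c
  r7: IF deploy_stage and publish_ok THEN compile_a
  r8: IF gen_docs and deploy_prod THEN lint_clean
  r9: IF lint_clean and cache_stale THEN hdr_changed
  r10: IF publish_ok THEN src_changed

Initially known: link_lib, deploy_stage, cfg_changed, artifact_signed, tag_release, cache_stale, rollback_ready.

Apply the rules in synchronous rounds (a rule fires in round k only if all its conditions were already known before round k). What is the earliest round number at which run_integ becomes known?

Round 1: r1 [IF cfg_changed and deploy_stage THEN publish_ok]; r2 [IF tag_release THEN deploy_prod]; r3 [IF link_lib and artifact_signed THEN gen_docs]. Adds publish_ok, deploy_prod, gen_docs.
Round 2: r7 [IF deploy_stage and publish_ok THEN compile_a]; r8 [IF gen_docs and deploy_prod THEN lint_clean]; r10 [IF publish_ok THEN src_changed]. Adds compile_a, lint_clean, src_changed.
Round 3: r9 [IF lint_clean and cache_stale THEN hdr_changed]. Adds hdr_changed.
Round 4: r4 [IF hdr_changed and publish_ok THEN run_integ]. Adds run_integ.
run_integ first appears in round 4.

4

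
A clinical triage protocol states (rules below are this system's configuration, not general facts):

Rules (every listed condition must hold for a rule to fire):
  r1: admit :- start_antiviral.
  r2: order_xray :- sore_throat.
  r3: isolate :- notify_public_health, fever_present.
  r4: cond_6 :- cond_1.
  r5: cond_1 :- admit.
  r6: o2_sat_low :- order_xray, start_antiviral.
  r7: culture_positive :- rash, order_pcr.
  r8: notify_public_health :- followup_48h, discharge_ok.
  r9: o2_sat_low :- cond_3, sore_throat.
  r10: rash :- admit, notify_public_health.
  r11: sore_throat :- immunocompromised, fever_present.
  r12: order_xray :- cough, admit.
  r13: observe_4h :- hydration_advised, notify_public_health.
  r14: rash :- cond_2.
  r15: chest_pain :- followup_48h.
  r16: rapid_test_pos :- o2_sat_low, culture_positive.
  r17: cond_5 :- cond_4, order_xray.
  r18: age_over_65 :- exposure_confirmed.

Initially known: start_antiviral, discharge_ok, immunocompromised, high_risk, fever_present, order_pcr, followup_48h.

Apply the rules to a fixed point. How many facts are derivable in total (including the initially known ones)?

19

Round 1: r1 [admit :- start_antiviral.]; r8 [notify_public_health :- followup_48h, discharge_ok.]; r11 [sore_throat :- immunocompromised, fever_present.]; r15 [chest_pain :- followup_48h.]. New: admit, notify_public_health, sore_throat, chest_pain.
Round 2: r2 [order_xray :- sore_throat.]; r3 [isolate :- notify_public_health, fever_present.]; r5 [cond_1 :- admit.]; r10 [rash :- admit, notify_public_health.]. New: order_xray, isolate, cond_1, rash.
Round 3: r4 [cond_6 :- cond_1.]; r6 [o2_sat_low :- order_xray, start_antiviral.]; r7 [culture_positive :- rash, order_pcr.]. New: cond_6, o2_sat_low, culture_positive.
Round 4: r16 [rapid_test_pos :- o2_sat_low, culture_positive.]. New: rapid_test_pos.
Closure: {admit, chest_pain, cond_1, cond_6, culture_positive, discharge_ok, fever_present, followup_48h, high_risk, immunocompromised, isolate, notify_public_health, o2_sat_low, order_pcr, order_xray, rapid_test_pos, rash, sore_throat, start_antiviral} — 19 facts.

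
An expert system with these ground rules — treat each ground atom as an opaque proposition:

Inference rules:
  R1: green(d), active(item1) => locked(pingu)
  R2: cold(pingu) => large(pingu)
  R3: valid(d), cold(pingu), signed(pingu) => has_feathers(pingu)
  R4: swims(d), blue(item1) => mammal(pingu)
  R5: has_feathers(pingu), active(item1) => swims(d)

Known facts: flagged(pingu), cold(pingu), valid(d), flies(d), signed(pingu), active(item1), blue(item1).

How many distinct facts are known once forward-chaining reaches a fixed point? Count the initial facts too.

11

Round 1: R2 [cold(pingu) => large(pingu)]; R3 [valid(d), cold(pingu), signed(pingu) => has_feathers(pingu)]. New: large(pingu), has_feathers(pingu).
Round 2: R5 [has_feathers(pingu), active(item1) => swims(d)]. New: swims(d).
Round 3: R4 [swims(d), blue(item1) => mammal(pingu)]. New: mammal(pingu).
Closure: {active(item1), blue(item1), cold(pingu), flagged(pingu), flies(d), has_feathers(pingu), large(pingu), mammal(pingu), signed(pingu), swims(d), valid(d)} — 11 facts.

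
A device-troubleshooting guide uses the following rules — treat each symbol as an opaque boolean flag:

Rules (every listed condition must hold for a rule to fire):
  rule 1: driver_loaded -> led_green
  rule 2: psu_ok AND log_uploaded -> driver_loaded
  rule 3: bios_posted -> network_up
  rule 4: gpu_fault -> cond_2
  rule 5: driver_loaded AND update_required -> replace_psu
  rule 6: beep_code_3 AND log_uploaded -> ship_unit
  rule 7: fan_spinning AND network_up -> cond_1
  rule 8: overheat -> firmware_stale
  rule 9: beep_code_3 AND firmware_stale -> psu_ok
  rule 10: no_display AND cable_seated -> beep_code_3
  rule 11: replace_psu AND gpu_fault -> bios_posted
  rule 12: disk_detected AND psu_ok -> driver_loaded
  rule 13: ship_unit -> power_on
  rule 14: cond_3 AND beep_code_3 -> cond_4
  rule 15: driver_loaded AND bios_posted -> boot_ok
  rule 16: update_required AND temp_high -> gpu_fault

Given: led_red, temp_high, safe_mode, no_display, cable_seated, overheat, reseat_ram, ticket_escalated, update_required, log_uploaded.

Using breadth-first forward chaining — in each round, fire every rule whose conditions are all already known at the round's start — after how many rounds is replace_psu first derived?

Round 1 — rule 8, rule 10, rule 16, derive firmware_stale, beep_code_3, gpu_fault.
Round 2 — rule 4, rule 6, rule 9, derive cond_2, ship_unit, psu_ok.
Round 3 — rule 2, rule 13, derive driver_loaded, power_on.
Round 4 — rule 1, rule 5, derive led_green, replace_psu.
replace_psu first appears in round 4.

4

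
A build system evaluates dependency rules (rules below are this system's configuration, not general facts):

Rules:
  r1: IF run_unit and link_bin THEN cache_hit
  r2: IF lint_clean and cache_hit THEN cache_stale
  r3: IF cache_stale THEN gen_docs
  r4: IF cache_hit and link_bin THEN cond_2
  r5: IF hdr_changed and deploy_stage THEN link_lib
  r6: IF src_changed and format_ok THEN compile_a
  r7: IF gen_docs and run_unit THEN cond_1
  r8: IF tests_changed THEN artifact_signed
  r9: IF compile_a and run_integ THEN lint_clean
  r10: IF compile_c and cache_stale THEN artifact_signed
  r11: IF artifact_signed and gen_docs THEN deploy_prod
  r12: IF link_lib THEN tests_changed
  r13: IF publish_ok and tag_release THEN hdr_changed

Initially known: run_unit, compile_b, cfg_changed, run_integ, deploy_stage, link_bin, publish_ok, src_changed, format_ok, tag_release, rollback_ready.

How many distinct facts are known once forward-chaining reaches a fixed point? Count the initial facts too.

Round 1 fires r1, r6, r13, giving cache_hit, compile_a, hdr_changed.
Round 2 fires r4, r5, r9, giving cond_2, link_lib, lint_clean.
Round 3 fires r2, r12, giving cache_stale, tests_changed.
Round 4 fires r3, r8, giving gen_docs, artifact_signed.
Round 5 fires r7, r11, giving cond_1, deploy_prod.
Closure: {artifact_signed, cache_hit, cache_stale, cfg_changed, compile_a, compile_b, cond_1, cond_2, deploy_prod, deploy_stage, format_ok, gen_docs, hdr_changed, link_bin, link_lib, lint_clean, publish_ok, rollback_ready, run_integ, run_unit, src_changed, tag_release, tests_changed} — 23 facts.

23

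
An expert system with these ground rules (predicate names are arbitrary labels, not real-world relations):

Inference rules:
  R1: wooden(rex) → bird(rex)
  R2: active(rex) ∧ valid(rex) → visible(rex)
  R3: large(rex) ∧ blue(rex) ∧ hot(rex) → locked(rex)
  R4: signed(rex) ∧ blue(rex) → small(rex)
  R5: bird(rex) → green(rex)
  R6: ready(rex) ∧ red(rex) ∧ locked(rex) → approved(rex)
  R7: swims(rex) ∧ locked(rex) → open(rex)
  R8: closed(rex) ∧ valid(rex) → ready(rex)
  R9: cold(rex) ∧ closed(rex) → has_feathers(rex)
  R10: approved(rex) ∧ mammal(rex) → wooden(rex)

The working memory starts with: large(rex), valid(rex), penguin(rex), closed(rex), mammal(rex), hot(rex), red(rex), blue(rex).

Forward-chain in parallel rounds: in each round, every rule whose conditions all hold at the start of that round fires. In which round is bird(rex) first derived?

Round 1: R3 [large(rex) ∧ blue(rex) ∧ hot(rex) → locked(rex)]; R8 [closed(rex) ∧ valid(rex) → ready(rex)]. New: locked(rex), ready(rex).
Round 2: R6 [ready(rex) ∧ red(rex) ∧ locked(rex) → approved(rex)]. New: approved(rex).
Round 3: R10 [approved(rex) ∧ mammal(rex) → wooden(rex)]. New: wooden(rex).
Round 4: R1 [wooden(rex) → bird(rex)]. New: bird(rex).
bird(rex) first appears in round 4.

4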